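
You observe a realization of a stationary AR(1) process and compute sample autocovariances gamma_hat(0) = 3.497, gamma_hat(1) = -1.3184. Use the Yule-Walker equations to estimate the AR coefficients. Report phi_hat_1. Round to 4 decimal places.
\hat\phi_{1} = -0.3770

The Yule-Walker equations for an AR(p) process read, in matrix form,
  Gamma_p phi = r_p,   with   (Gamma_p)_{ij} = gamma(|i - j|),
                       (r_p)_i = gamma(i),   i,j = 1..p.
Substitute the sample gammas (Toeplitz matrix and right-hand side of size 1):
  Gamma_p = [[3.497]]
  r_p     = [-1.3184]
With p = 1 this is the single equation gamma(0) phi_1 = gamma(1):
  phi_hat_1 = gamma(1) / gamma(0) = -1.3184 / 3.497 = -0.3770.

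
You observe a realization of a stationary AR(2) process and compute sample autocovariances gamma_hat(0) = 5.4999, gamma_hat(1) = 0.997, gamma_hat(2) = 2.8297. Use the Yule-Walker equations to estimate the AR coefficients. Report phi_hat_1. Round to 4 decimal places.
\hat\phi_{1} = 0.0910

The Yule-Walker equations for an AR(p) process read, in matrix form,
  Gamma_p phi = r_p,   with   (Gamma_p)_{ij} = gamma(|i - j|),
                       (r_p)_i = gamma(i),   i,j = 1..p.
Substitute the sample gammas (Toeplitz matrix and right-hand side of size 2):
  Gamma_p = [[5.4999, 0.997], [0.997, 5.4999]]
  r_p     = [0.997, 2.8297]
Written out:
  5.4999 phi_1 + 0.997 phi_2 = 0.997
  0.997 phi_1 + 5.4999 phi_2 = 2.8297
Solve by Cramer's rule:
  det = gamma(0)^2 - gamma(1)^2 = (5.4999)^2 - (0.997)^2 = 30.24890001 - 0.994009 = 29.25489101
  phi_hat_1 = [gamma(1) gamma(0) - gamma(1) gamma(2)] / det = [(0.997)(5.4999) - (0.997)(2.8297)] / 29.25489101 = 2.6621894 / 29.25489101 = 0.091
  phi_hat_2 = [gamma(0) gamma(2) - gamma(1)^2] / det = [(5.4999)(2.8297) - (0.997)^2] / 29.25489101 = 14.56905803 / 29.25489101 = 0.498
So phi_hat = [0.0910, 0.4980].
Therefore phi_hat_1 = 0.0910.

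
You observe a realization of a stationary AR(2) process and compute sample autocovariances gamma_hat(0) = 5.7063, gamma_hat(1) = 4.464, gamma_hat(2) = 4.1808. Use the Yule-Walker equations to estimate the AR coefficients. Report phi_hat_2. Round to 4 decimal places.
\hat\phi_{2} = 0.3110

The Yule-Walker equations for an AR(p) process read, in matrix form,
  Gamma_p phi = r_p,   with   (Gamma_p)_{ij} = gamma(|i - j|),
                       (r_p)_i = gamma(i),   i,j = 1..p.
Substitute the sample gammas (Toeplitz matrix and right-hand side of size 2):
  Gamma_p = [[5.7063, 4.464], [4.464, 5.7063]]
  r_p     = [4.464, 4.1808]
Written out:
  5.7063 phi_1 + 4.464 phi_2 = 4.464
  4.464 phi_1 + 5.7063 phi_2 = 4.1808
Solve by Cramer's rule:
  det = gamma(0)^2 - gamma(1)^2 = (5.7063)^2 - (4.464)^2 = 32.56185969 - 19.927296 = 12.63456369
  phi_hat_1 = [gamma(1) gamma(0) - gamma(1) gamma(2)] / det = [(4.464)(5.7063) - (4.464)(4.1808)] / 12.63456369 = 6.809832 / 12.63456369 = 0.539
  phi_hat_2 = [gamma(0) gamma(2) - gamma(1)^2] / det = [(5.7063)(4.1808) - (4.464)^2] / 12.63456369 = 3.92960304 / 12.63456369 = 0.311
So phi_hat = [0.5390, 0.3110].
Therefore phi_hat_2 = 0.3110.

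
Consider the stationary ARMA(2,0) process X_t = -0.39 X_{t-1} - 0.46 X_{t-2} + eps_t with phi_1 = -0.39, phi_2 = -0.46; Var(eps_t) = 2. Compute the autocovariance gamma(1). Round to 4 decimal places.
\gamma(1) = -0.7297

Multiply the model equation by X_{t-k} and take expectations. With theta_0 = psi_0 = 1 and psi_j the MA(infinity) weights, this gives
  gamma(k) - sum_i phi_i gamma(k-i) = c_k,
  c_k = sigma^2 * sum_{j=k..q} theta_j psi_{j-k}   (c_k = 0 for k > q),
using gamma(-m) = gamma(m).
Pure AR (q = 0): c_0 = sigma^2 = 2, c_k = 0 for k >= 1.
Equations for k = 0, 1, 2 (AR order 2, c_2 = 0):
  (E0) gamma(0) = phi_1 gamma(1) + phi_2 gamma(2) + c_0
  (E1) gamma(1) = phi_1 gamma(0) + phi_2 gamma(1) + c_1
  (E2) gamma(2) = phi_1 gamma(1) + phi_2 gamma(0)
From (E1): gamma(1) = A gamma(0) + B with
  A = phi_1 / (1 - phi_2) = -0.39 / 1.46 = -0.267123,   B = c_1 / (1 - phi_2) = 0 / 1.46 = 0.
Insert (E2) into (E0): gamma(0) (1 - phi_2^2) = phi_1 (1 + phi_2) gamma(1) + c_0.
  phi_1 (1 + phi_2) = (-0.39)(0.54) = -0.2106,   1 - phi_2^2 = 0.7884.
Replace gamma(1) by A gamma(0) + B and collect gamma(0):
  gamma(0) [0.7884 - (-0.2106)(-0.267123)] = c_0 = 2
  gamma(0) * 0.732144 = 2
  gamma(0) = 2 / 0.732144 = 2.731704.
  gamma(1) = A gamma(0) = (-0.267123)(2.731704) = -0.729702.
Therefore gamma(1) = -0.7297 (to 4 decimal places).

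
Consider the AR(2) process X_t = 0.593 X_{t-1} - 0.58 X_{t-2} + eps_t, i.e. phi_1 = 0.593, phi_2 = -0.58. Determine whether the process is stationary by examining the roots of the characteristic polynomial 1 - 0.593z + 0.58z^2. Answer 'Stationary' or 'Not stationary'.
\text{Stationary}

The AR(p) characteristic polynomial is P(z) = 1 - 0.593z + 0.58z^2.
Stationarity requires all roots to lie outside the unit circle, i.e. |z| > 1 for every root.
Set 1 + (-0.593) z + (0.58) z^2 = 0, i.e. a z^2 + b z + c = 0 with a = 0.58, b = -0.593, c = 1.
Discriminant D = b^2 - 4ac = (-0.593)^2 - 4*(0.58)*1 = 0.351649 - (2.32) = -1.968351.
D < 0, so the roots are the complex-conjugate pair z = (-b +/- i sqrt(-D)) / (2a) = 0.5112 +/- 1.2095i.
For a conjugate pair |z|^2 = z * conj(z) = (product of roots) = c/a = 1/(0.58) = 1.724138, so |z| = sqrt(1.724138) = 1.3131 for both roots.
Moduli of all roots: 1.3131, 1.3131.
All moduli strictly greater than 1? Yes.
Verdict: Stationary.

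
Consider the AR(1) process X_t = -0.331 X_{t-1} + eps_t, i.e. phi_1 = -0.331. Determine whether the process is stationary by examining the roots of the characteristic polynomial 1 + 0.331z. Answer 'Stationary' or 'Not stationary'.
\text{Stationary}

The AR(p) characteristic polynomial is P(z) = 1 + 0.331z.
Stationarity requires all roots to lie outside the unit circle, i.e. |z| > 1 for every root.
This is linear in z: 1 + (0.331) z = 0  =>  z = -1/(0.331) = -3.021148,  |z| = 3.021148.
Moduli of all roots: 3.0211.
All moduli strictly greater than 1? Yes.
Verdict: Stationary.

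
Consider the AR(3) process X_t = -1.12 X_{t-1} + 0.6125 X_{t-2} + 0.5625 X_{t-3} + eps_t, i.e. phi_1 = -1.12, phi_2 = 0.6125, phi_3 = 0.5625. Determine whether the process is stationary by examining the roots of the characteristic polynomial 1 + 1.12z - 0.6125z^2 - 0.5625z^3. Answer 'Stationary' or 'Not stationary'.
\text{Not stationary}

The AR(p) characteristic polynomial is P(z) = 1 + 1.12z - 0.6125z^2 - 0.5625z^3.
Stationarity requires all roots to lie outside the unit circle, i.e. |z| > 1 for every root.
Degree 3: look for a simple real root z0 first, then factor out (1 - z/z0) and solve the remaining quadratic.
Testing z0 = -0.8: P(-0.8) = 1 + (1.12)(-0.8) + (-0.6125)(-0.8)^2 + (-0.5625)(-0.8)^3
  = 1 + (-0.896) + (-0.392) + (0.288) = 0.  So z_0 = -0.8 is a root, |z_0| = 0.8.
Divide out the factor (1 + 1.25 z) = (1 - z/z0) (since 1/z0 = -1.25):
  P(z) = (1 + 1.25 z)(1 + (-0.13) z + (-0.45) z^2)
  [check: z-coef -0.13 - (-1.25) = 1.12; z^2-coef -0.45 - (-1.25)(-0.13) = -0.6125; z^3-coef -(-1.25)(-0.45) = -0.5625.]
Remaining roots from the quadratic factor 1 + (-0.13) z + (-0.45) z^2:
  Set 1 + (-0.13) z + (-0.45) z^2 = 0, i.e. a z^2 + b z + c = 0 with a = -0.45, b = -0.13, c = 1.
  Discriminant D = b^2 - 4ac = (-0.13)^2 - 4*(-0.45)*1 = 0.0169 - (-1.8) = 1.8169.
  D >= 0, so the roots are real: z = (-b +/- sqrt(D)) / (2a) = (0.13 +/- 1.347924) / (-0.9).
    z_1 = (0.13 + 1.347924) / (-0.9) = -1.6421,   |z_1| = 1.6421.
    z_2 = (0.13 - 1.347924) / (-0.9) = 1.3532,   |z_2| = 1.3532.
Moduli of all roots: 0.8000, 1.6421, 1.3532.
All moduli strictly greater than 1? No.
Verdict: Not stationary.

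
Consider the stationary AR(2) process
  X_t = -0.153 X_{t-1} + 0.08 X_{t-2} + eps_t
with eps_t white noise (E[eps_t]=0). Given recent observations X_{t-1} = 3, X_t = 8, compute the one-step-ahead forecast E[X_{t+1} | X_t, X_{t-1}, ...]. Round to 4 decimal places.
E[X_{t+1} \mid \mathcal F_t] = -0.9840

For an AR(p) model X_t = c + sum_i phi_i X_{t-i} + eps_t, the
one-step-ahead conditional mean is
  E[X_{t+1} | X_t, ...] = c + sum_i phi_i X_{t+1-i}.
Substitute known values:
  E[X_{t+1} | ...] = (-0.153) * (8) + (0.08) * (3)
                   = -0.9840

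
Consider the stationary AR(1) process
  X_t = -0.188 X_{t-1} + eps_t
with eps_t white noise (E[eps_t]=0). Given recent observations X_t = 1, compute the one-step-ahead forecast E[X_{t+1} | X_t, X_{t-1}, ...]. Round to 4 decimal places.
E[X_{t+1} \mid \mathcal F_t] = -0.1880

For an AR(p) model X_t = c + sum_i phi_i X_{t-i} + eps_t, the
one-step-ahead conditional mean is
  E[X_{t+1} | X_t, ...] = c + sum_i phi_i X_{t+1-i}.
Substitute known values:
  E[X_{t+1} | ...] = (-0.188) * (1)
                   = -0.1880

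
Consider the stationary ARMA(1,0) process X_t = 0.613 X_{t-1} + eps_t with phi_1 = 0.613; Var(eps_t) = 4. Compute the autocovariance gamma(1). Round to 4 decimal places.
\gamma(1) = 3.9280

Multiply the model equation by X_{t-k} and take expectations. With theta_0 = psi_0 = 1 and psi_j the MA(infinity) weights, this gives
  gamma(k) - sum_i phi_i gamma(k-i) = c_k,
  c_k = sigma^2 * sum_{j=k..q} theta_j psi_{j-k}   (c_k = 0 for k > q),
using gamma(-m) = gamma(m).
Pure AR (q = 0): c_0 = sigma^2 = 4, c_k = 0 for k >= 1.
Equations for k = 0 and k = 1 (AR order 1):
  gamma(0) = phi_1 gamma(1) + c_0
  gamma(1) = phi_1 gamma(0) + c_1
Substituting the second into the first: gamma(0) (1 - phi_1^2) = c_0 + phi_1 c_1, so
  gamma(0) = c_0 / (1 - phi_1^2) = 4 / (1 - (0.613)^2) = 4 / 0.624231 = 6.407884.
  gamma(1) = phi_1 gamma(0) = (0.613)(6.407884) = 3.928033.
Therefore gamma(1) = 3.9280 (to 4 decimal places).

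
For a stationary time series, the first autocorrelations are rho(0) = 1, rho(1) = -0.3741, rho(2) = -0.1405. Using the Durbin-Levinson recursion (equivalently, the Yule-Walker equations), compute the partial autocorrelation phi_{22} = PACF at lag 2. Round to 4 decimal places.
\phi_{22} = -0.3261

The PACF at lag k is phi_{kk}, the last component of the solution
to the Yule-Walker system G_k phi = r_k where
  (G_k)_{ij} = rho(|i - j|), (r_k)_i = rho(i), i,j = 1..k.
Equivalently, Durbin-Levinson gives phi_{kk} iteratively:
  phi_{11} = rho(1)
  phi_{kk} = [rho(k) - sum_{j=1..k-1} phi_{k-1,j} rho(k-j)]
            / [1 - sum_{j=1..k-1} phi_{k-1,j} rho(j)],
  phi_{k,j} = phi_{k-1,j} - phi_{kk} phi_{k-1,k-j},  j = 1..k-1.
Step k = 1:
  phi_11 = rho(1) = -0.3741.
Step k = 2:
  phi_22 = [rho(2) - phi_11 rho(1)] / [1 - phi_11 rho(1)] = [-0.1405 - (-0.3741)(-0.3741)] / [1 - (-0.3741)(-0.3741)]
         = -0.28045081 / 0.86004919 = -0.3261.
Therefore phi_{22} = -0.3261.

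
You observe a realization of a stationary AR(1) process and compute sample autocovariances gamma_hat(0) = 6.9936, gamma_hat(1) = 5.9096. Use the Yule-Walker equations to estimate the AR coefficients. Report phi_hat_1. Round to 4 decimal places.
\hat\phi_{1} = 0.8450

The Yule-Walker equations for an AR(p) process read, in matrix form,
  Gamma_p phi = r_p,   with   (Gamma_p)_{ij} = gamma(|i - j|),
                       (r_p)_i = gamma(i),   i,j = 1..p.
Substitute the sample gammas (Toeplitz matrix and right-hand side of size 1):
  Gamma_p = [[6.9936]]
  r_p     = [5.9096]
With p = 1 this is the single equation gamma(0) phi_1 = gamma(1):
  phi_hat_1 = gamma(1) / gamma(0) = 5.9096 / 6.9936 = 0.8450.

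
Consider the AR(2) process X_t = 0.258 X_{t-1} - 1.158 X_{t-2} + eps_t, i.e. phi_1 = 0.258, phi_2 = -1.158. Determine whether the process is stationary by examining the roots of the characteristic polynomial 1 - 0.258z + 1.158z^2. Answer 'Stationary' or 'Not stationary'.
\text{Not stationary}

The AR(p) characteristic polynomial is P(z) = 1 - 0.258z + 1.158z^2.
Stationarity requires all roots to lie outside the unit circle, i.e. |z| > 1 for every root.
Set 1 + (-0.258) z + (1.158) z^2 = 0, i.e. a z^2 + b z + c = 0 with a = 1.158, b = -0.258, c = 1.
Discriminant D = b^2 - 4ac = (-0.258)^2 - 4*(1.158)*1 = 0.066564 - (4.632) = -4.565436.
D < 0, so the roots are the complex-conjugate pair z = (-b +/- i sqrt(-D)) / (2a) = 0.1114 +/- 0.9226i.
For a conjugate pair |z|^2 = z * conj(z) = (product of roots) = c/a = 1/(1.158) = 0.863558, so |z| = sqrt(0.863558) = 0.9293 for both roots.
Moduli of all roots: 0.9293, 0.9293.
All moduli strictly greater than 1? No.
Verdict: Not stationary.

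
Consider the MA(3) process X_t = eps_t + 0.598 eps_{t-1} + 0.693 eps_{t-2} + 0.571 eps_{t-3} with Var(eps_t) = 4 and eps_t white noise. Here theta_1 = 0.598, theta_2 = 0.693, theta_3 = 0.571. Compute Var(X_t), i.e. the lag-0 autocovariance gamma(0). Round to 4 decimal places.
\gamma(0) = 8.6556

For an MA(q) process X_t = eps_t + sum_i theta_i eps_{t-i} with
Var(eps_t) = sigma^2, the variance is
  gamma(0) = sigma^2 * (1 + sum_i theta_i^2).
  sum_i theta_i^2 = (0.598)^2 + (0.693)^2 + (0.571)^2 = 0.357604 + 0.480249 + 0.326041 = 1.163894.
  gamma(0) = 4 * (1 + 1.163894) = 4 * 2.163894 = 8.655576, which rounds to 8.6556.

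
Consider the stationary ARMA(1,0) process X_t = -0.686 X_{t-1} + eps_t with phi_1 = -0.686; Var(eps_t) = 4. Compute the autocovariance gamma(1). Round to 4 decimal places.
\gamma(1) = -5.1832

Multiply the model equation by X_{t-k} and take expectations. With theta_0 = psi_0 = 1 and psi_j the MA(infinity) weights, this gives
  gamma(k) - sum_i phi_i gamma(k-i) = c_k,
  c_k = sigma^2 * sum_{j=k..q} theta_j psi_{j-k}   (c_k = 0 for k > q),
using gamma(-m) = gamma(m).
Pure AR (q = 0): c_0 = sigma^2 = 4, c_k = 0 for k >= 1.
Equations for k = 0 and k = 1 (AR order 1):
  gamma(0) = phi_1 gamma(1) + c_0
  gamma(1) = phi_1 gamma(0) + c_1
Substituting the second into the first: gamma(0) (1 - phi_1^2) = c_0 + phi_1 c_1, so
  gamma(0) = c_0 / (1 - phi_1^2) = 4 / (1 - (-0.686)^2) = 4 / 0.529404 = 7.555666.
  gamma(1) = phi_1 gamma(0) = (-0.686)(7.555666) = -5.183187.
Therefore gamma(1) = -5.1832 (to 4 decimal places).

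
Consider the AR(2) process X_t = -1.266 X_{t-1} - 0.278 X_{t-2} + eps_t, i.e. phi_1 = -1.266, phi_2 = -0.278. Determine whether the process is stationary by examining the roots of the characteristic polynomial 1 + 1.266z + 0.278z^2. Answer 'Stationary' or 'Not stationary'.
\text{Stationary}

The AR(p) characteristic polynomial is P(z) = 1 + 1.266z + 0.278z^2.
Stationarity requires all roots to lie outside the unit circle, i.e. |z| > 1 for every root.
Set 1 + (1.266) z + (0.278) z^2 = 0, i.e. a z^2 + b z + c = 0 with a = 0.278, b = 1.266, c = 1.
Discriminant D = b^2 - 4ac = (1.266)^2 - 4*(0.278)*1 = 1.602756 - (1.112) = 0.490756.
D >= 0, so the roots are real: z = (-b +/- sqrt(D)) / (2a) = (-1.266 +/- 0.70054) / (0.556).
  z_1 = (-1.266 + 0.70054) / (0.556) = -1.017,   |z_1| = 1.017.
  z_2 = (-1.266 - 0.70054) / (0.556) = -3.5369,   |z_2| = 3.5369.
Moduli of all roots: 1.0170, 3.5369.
All moduli strictly greater than 1? Yes.
Verdict: Stationary.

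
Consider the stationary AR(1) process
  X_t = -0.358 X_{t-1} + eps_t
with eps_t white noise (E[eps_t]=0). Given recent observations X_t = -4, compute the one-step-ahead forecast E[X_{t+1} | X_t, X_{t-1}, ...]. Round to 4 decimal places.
E[X_{t+1} \mid \mathcal F_t] = 1.4320

For an AR(p) model X_t = c + sum_i phi_i X_{t-i} + eps_t, the
one-step-ahead conditional mean is
  E[X_{t+1} | X_t, ...] = c + sum_i phi_i X_{t+1-i}.
Substitute known values:
  E[X_{t+1} | ...] = (-0.358) * (-4)
                   = 1.4320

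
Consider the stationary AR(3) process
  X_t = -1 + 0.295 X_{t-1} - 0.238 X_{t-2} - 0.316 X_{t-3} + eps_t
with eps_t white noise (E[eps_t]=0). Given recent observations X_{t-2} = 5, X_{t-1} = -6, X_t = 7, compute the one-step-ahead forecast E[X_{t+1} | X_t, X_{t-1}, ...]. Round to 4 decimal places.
E[X_{t+1} \mid \mathcal F_t] = 0.9130

For an AR(p) model X_t = c + sum_i phi_i X_{t-i} + eps_t, the
one-step-ahead conditional mean is
  E[X_{t+1} | X_t, ...] = c + sum_i phi_i X_{t+1-i}.
Substitute known values:
  E[X_{t+1} | ...] = -1 + (0.295) * (7) + (-0.238) * (-6) + (-0.316) * (5)
                   = 0.9130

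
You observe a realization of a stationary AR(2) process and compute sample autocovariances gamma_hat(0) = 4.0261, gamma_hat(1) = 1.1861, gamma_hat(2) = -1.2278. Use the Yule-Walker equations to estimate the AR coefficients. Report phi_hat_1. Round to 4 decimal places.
\hat\phi_{1} = 0.4210

The Yule-Walker equations for an AR(p) process read, in matrix form,
  Gamma_p phi = r_p,   with   (Gamma_p)_{ij} = gamma(|i - j|),
                       (r_p)_i = gamma(i),   i,j = 1..p.
Substitute the sample gammas (Toeplitz matrix and right-hand side of size 2):
  Gamma_p = [[4.0261, 1.1861], [1.1861, 4.0261]]
  r_p     = [1.1861, -1.2278]
Written out:
  4.0261 phi_1 + 1.1861 phi_2 = 1.1861
  1.1861 phi_1 + 4.0261 phi_2 = -1.2278
Solve by Cramer's rule:
  det = gamma(0)^2 - gamma(1)^2 = (4.0261)^2 - (1.1861)^2 = 16.20948121 - 1.40683321 = 14.802648
  phi_hat_1 = [gamma(1) gamma(0) - gamma(1) gamma(2)] / det = [(1.1861)(4.0261) - (1.1861)(-1.2278)] / 14.802648 = 6.23165079 / 14.802648 = 0.421
  phi_hat_2 = [gamma(0) gamma(2) - gamma(1)^2] / det = [(4.0261)(-1.2278) - (1.1861)^2] / 14.802648 = -6.35007879 / 14.802648 = -0.429
So phi_hat = [0.4210, -0.4290].
Therefore phi_hat_1 = 0.4210.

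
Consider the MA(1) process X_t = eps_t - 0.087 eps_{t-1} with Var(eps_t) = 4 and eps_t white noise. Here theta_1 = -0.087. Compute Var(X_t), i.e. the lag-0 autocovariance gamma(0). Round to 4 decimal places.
\gamma(0) = 4.0303

For an MA(q) process X_t = eps_t + sum_i theta_i eps_{t-i} with
Var(eps_t) = sigma^2, the variance is
  gamma(0) = sigma^2 * (1 + sum_i theta_i^2).
  sum_i theta_i^2 = (-0.087)^2 = 0.007569.
  gamma(0) = 4 * (1 + 0.007569) = 4 * 1.007569 = 4.030276, which rounds to 4.0303.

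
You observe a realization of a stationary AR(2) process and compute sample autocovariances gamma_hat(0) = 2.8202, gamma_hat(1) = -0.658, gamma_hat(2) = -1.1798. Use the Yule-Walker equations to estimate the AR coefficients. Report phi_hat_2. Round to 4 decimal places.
\hat\phi_{2} = -0.5000

The Yule-Walker equations for an AR(p) process read, in matrix form,
  Gamma_p phi = r_p,   with   (Gamma_p)_{ij} = gamma(|i - j|),
                       (r_p)_i = gamma(i),   i,j = 1..p.
Substitute the sample gammas (Toeplitz matrix and right-hand side of size 2):
  Gamma_p = [[2.8202, -0.658], [-0.658, 2.8202]]
  r_p     = [-0.658, -1.1798]
Written out:
  2.8202 phi_1 - 0.658 phi_2 = -0.658
  -0.658 phi_1 + 2.8202 phi_2 = -1.1798
Solve by Cramer's rule:
  det = gamma(0)^2 - gamma(1)^2 = (2.8202)^2 - (-0.658)^2 = 7.95352804 - 0.432964 = 7.52056404
  phi_hat_1 = [gamma(1) gamma(0) - gamma(1) gamma(2)] / det = [(-0.658)(2.8202) - (-0.658)(-1.1798)] / 7.52056404 = -2.632 / 7.52056404 = -0.35
  phi_hat_2 = [gamma(0) gamma(2) - gamma(1)^2] / det = [(2.8202)(-1.1798) - (-0.658)^2] / 7.52056404 = -3.76023596 / 7.52056404 = -0.5
So phi_hat = [-0.3500, -0.5000].
Therefore phi_hat_2 = -0.5000.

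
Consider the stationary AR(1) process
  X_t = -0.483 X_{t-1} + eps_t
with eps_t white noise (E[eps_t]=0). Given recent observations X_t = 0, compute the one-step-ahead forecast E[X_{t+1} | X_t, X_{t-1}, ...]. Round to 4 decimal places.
E[X_{t+1} \mid \mathcal F_t] = 0.0000

For an AR(p) model X_t = c + sum_i phi_i X_{t-i} + eps_t, the
one-step-ahead conditional mean is
  E[X_{t+1} | X_t, ...] = c + sum_i phi_i X_{t+1-i}.
Substitute known values:
  E[X_{t+1} | ...] = (-0.483) * (0)
                   = 0.0000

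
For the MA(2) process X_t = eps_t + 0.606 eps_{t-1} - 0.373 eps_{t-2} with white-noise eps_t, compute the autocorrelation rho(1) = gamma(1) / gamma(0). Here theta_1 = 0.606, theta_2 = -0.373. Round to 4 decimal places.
\rho(1) = 0.2522

For an MA(q) process with theta_0 = 1, the autocovariance is
  gamma(k) = sigma^2 * sum_{i=0..q-k} theta_i * theta_{i+k},
and rho(k) = gamma(k) / gamma(0). Sigma^2 cancels.
  numerator   = (1)*(0.606) + (0.606)*(-0.373) = 0.379962.
  denominator = (1)^2 + (0.606)^2 + (-0.373)^2 = 1.506365.
  rho(1) = 0.379962 / 1.506365 = 0.2522.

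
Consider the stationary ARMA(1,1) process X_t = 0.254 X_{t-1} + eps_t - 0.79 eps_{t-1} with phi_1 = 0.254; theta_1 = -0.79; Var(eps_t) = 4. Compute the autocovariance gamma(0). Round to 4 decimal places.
\gamma(0) = 5.2284

Multiply the model equation by X_{t-k} and take expectations. With theta_0 = psi_0 = 1 and psi_j the MA(infinity) weights, this gives
  gamma(k) - sum_i phi_i gamma(k-i) = c_k,
  c_k = sigma^2 * sum_{j=k..q} theta_j psi_{j-k}   (c_k = 0 for k > q),
using gamma(-m) = gamma(m).
psi-weights needed (psi_j = theta_j + sum_i phi_i psi_{j-i}):
  psi_1 = theta_1 + phi_1 = -0.79 + (0.254) = -0.536
Right-hand sides:
  c_0 = sigma^2 (1 + theta_1 psi_1) = 4 * (1 + (-0.79)(-0.536)) = 4 * 1.42344 = 5.69376
  c_1 = sigma^2 theta_1 = 4 * (-0.79) = -3.16
  c_2 = 0
Equations for k = 0 and k = 1 (AR order 1):
  gamma(0) = phi_1 gamma(1) + c_0
  gamma(1) = phi_1 gamma(0) + c_1
Substituting the second into the first: gamma(0) (1 - phi_1^2) = c_0 + phi_1 c_1, so
  gamma(0) = (c_0 + phi_1 c_1) / (1 - phi_1^2) = (5.69376 + (0.254)(-3.16)) / (1 - (0.254)^2) = 4.89112 / 0.935484 = 5.228438.
Therefore gamma(0) = 5.2284 (to 4 decimal places).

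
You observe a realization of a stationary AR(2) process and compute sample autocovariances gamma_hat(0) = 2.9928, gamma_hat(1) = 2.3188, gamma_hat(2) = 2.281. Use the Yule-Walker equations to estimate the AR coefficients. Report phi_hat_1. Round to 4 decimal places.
\hat\phi_{1} = 0.4610

The Yule-Walker equations for an AR(p) process read, in matrix form,
  Gamma_p phi = r_p,   with   (Gamma_p)_{ij} = gamma(|i - j|),
                       (r_p)_i = gamma(i),   i,j = 1..p.
Substitute the sample gammas (Toeplitz matrix and right-hand side of size 2):
  Gamma_p = [[2.9928, 2.3188], [2.3188, 2.9928]]
  r_p     = [2.3188, 2.281]
Written out:
  2.9928 phi_1 + 2.3188 phi_2 = 2.3188
  2.3188 phi_1 + 2.9928 phi_2 = 2.281
Solve by Cramer's rule:
  det = gamma(0)^2 - gamma(1)^2 = (2.9928)^2 - (2.3188)^2 = 8.95685184 - 5.37683344 = 3.5800184
  phi_hat_1 = [gamma(1) gamma(0) - gamma(1) gamma(2)] / det = [(2.3188)(2.9928) - (2.3188)(2.281)] / 3.5800184 = 1.65052184 / 3.5800184 = 0.461
  phi_hat_2 = [gamma(0) gamma(2) - gamma(1)^2] / det = [(2.9928)(2.281) - (2.3188)^2] / 3.5800184 = 1.44974336 / 3.5800184 = 0.405
So phi_hat = [0.4610, 0.4050].
Therefore phi_hat_1 = 0.4610.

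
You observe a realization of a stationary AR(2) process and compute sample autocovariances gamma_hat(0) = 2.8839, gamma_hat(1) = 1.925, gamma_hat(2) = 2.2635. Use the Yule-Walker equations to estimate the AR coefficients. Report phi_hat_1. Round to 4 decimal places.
\hat\phi_{1} = 0.2590

The Yule-Walker equations for an AR(p) process read, in matrix form,
  Gamma_p phi = r_p,   with   (Gamma_p)_{ij} = gamma(|i - j|),
                       (r_p)_i = gamma(i),   i,j = 1..p.
Substitute the sample gammas (Toeplitz matrix and right-hand side of size 2):
  Gamma_p = [[2.8839, 1.925], [1.925, 2.8839]]
  r_p     = [1.925, 2.2635]
Written out:
  2.8839 phi_1 + 1.925 phi_2 = 1.925
  1.925 phi_1 + 2.8839 phi_2 = 2.2635
Solve by Cramer's rule:
  det = gamma(0)^2 - gamma(1)^2 = (2.8839)^2 - (1.925)^2 = 8.31687921 - 3.705625 = 4.61125421
  phi_hat_1 = [gamma(1) gamma(0) - gamma(1) gamma(2)] / det = [(1.925)(2.8839) - (1.925)(2.2635)] / 4.61125421 = 1.19427 / 4.61125421 = 0.259
  phi_hat_2 = [gamma(0) gamma(2) - gamma(1)^2] / det = [(2.8839)(2.2635) - (1.925)^2] / 4.61125421 = 2.82208265 / 4.61125421 = 0.612
So phi_hat = [0.2590, 0.6120].
Therefore phi_hat_1 = 0.2590.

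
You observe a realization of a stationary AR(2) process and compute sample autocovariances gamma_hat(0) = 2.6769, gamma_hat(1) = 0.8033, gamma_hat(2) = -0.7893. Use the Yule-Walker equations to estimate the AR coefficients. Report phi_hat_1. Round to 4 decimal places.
\hat\phi_{1} = 0.4270

The Yule-Walker equations for an AR(p) process read, in matrix form,
  Gamma_p phi = r_p,   with   (Gamma_p)_{ij} = gamma(|i - j|),
                       (r_p)_i = gamma(i),   i,j = 1..p.
Substitute the sample gammas (Toeplitz matrix and right-hand side of size 2):
  Gamma_p = [[2.6769, 0.8033], [0.8033, 2.6769]]
  r_p     = [0.8033, -0.7893]
Written out:
  2.6769 phi_1 + 0.8033 phi_2 = 0.8033
  0.8033 phi_1 + 2.6769 phi_2 = -0.7893
Solve by Cramer's rule:
  det = gamma(0)^2 - gamma(1)^2 = (2.6769)^2 - (0.8033)^2 = 7.16579361 - 0.64529089 = 6.52050272
  phi_hat_1 = [gamma(1) gamma(0) - gamma(1) gamma(2)] / det = [(0.8033)(2.6769) - (0.8033)(-0.7893)] / 6.52050272 = 2.78439846 / 6.52050272 = 0.427
  phi_hat_2 = [gamma(0) gamma(2) - gamma(1)^2] / det = [(2.6769)(-0.7893) - (0.8033)^2] / 6.52050272 = -2.75816806 / 6.52050272 = -0.423
So phi_hat = [0.4270, -0.4230].
Therefore phi_hat_1 = 0.4270.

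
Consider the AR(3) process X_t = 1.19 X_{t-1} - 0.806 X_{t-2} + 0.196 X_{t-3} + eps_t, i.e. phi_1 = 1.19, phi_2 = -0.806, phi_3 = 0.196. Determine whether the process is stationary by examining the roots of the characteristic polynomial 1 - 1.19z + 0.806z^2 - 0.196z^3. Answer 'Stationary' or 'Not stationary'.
\text{Stationary}

The AR(p) characteristic polynomial is P(z) = 1 - 1.19z + 0.806z^2 - 0.196z^3.
Stationarity requires all roots to lie outside the unit circle, i.e. |z| > 1 for every root.
Degree 3: look for a simple real root z0 first, then factor out (1 - z/z0) and solve the remaining quadratic.
Testing z0 = 2.5: P(2.5) = 1 + (-1.19)(2.5) + (0.806)(2.5)^2 + (-0.196)(2.5)^3
  = 1 + (-2.975) + (5.0375) + (-3.0625) = 0.  So z_0 = 2.5 is a root, |z_0| = 2.5.
Divide out the factor (1 - 0.4 z) = (1 - z/z0) (since 1/z0 = 0.4):
  P(z) = (1 - 0.4 z)(1 + (-0.79) z + (0.49) z^2)
  [check: z-coef -0.79 - (0.4) = -1.19; z^2-coef 0.49 - (0.4)(-0.79) = 0.806; z^3-coef -(0.4)(0.49) = -0.196.]
Remaining roots from the quadratic factor 1 + (-0.79) z + (0.49) z^2:
  Set 1 + (-0.79) z + (0.49) z^2 = 0, i.e. a z^2 + b z + c = 0 with a = 0.49, b = -0.79, c = 1.
  Discriminant D = b^2 - 4ac = (-0.79)^2 - 4*(0.49)*1 = 0.6241 - (1.96) = -1.3359.
  D < 0, so the roots are the complex-conjugate pair z = (-b +/- i sqrt(-D)) / (2a) = 0.8061 +/- 1.1794i.
  For a conjugate pair |z|^2 = z * conj(z) = (product of roots) = c/a = 1/(0.49) = 2.040816, so |z| = sqrt(2.040816) = 1.4286 for both roots.
Moduli of all roots: 2.5000, 1.4286, 1.4286.
All moduli strictly greater than 1? Yes.
Verdict: Stationary.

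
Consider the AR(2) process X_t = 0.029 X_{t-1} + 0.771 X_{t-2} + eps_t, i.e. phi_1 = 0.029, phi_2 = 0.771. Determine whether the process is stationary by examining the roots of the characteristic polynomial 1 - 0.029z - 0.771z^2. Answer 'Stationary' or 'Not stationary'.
\text{Stationary}

The AR(p) characteristic polynomial is P(z) = 1 - 0.029z - 0.771z^2.
Stationarity requires all roots to lie outside the unit circle, i.e. |z| > 1 for every root.
Set 1 + (-0.029) z + (-0.771) z^2 = 0, i.e. a z^2 + b z + c = 0 with a = -0.771, b = -0.029, c = 1.
Discriminant D = b^2 - 4ac = (-0.029)^2 - 4*(-0.771)*1 = 0.000841 - (-3.084) = 3.084841.
D >= 0, so the roots are real: z = (-b +/- sqrt(D)) / (2a) = (0.029 +/- 1.756372) / (-1.542).
  z_1 = (0.029 + 1.756372) / (-1.542) = -1.1578,   |z_1| = 1.1578.
  z_2 = (0.029 - 1.756372) / (-1.542) = 1.1202,   |z_2| = 1.1202.
Moduli of all roots: 1.1578, 1.1202.
All moduli strictly greater than 1? Yes.
Verdict: Stationary.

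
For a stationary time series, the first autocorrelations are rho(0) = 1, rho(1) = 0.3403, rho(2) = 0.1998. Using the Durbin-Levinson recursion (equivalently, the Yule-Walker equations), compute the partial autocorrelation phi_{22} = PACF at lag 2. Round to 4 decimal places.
\phi_{22} = 0.0950

The PACF at lag k is phi_{kk}, the last component of the solution
to the Yule-Walker system G_k phi = r_k where
  (G_k)_{ij} = rho(|i - j|), (r_k)_i = rho(i), i,j = 1..k.
Equivalently, Durbin-Levinson gives phi_{kk} iteratively:
  phi_{11} = rho(1)
  phi_{kk} = [rho(k) - sum_{j=1..k-1} phi_{k-1,j} rho(k-j)]
            / [1 - sum_{j=1..k-1} phi_{k-1,j} rho(j)],
  phi_{k,j} = phi_{k-1,j} - phi_{kk} phi_{k-1,k-j},  j = 1..k-1.
Step k = 1:
  phi_11 = rho(1) = 0.3403.
Step k = 2:
  phi_22 = [rho(2) - phi_11 rho(1)] / [1 - phi_11 rho(1)] = [0.1998 - (0.3403)(0.3403)] / [1 - (0.3403)(0.3403)]
         = 0.08399591 / 0.88419591 = 0.095.
Therefore phi_{22} = 0.0950.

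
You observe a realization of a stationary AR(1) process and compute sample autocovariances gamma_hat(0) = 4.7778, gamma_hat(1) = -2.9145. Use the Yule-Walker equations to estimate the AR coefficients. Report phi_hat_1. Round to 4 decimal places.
\hat\phi_{1} = -0.6100

The Yule-Walker equations for an AR(p) process read, in matrix form,
  Gamma_p phi = r_p,   with   (Gamma_p)_{ij} = gamma(|i - j|),
                       (r_p)_i = gamma(i),   i,j = 1..p.
Substitute the sample gammas (Toeplitz matrix and right-hand side of size 1):
  Gamma_p = [[4.7778]]
  r_p     = [-2.9145]
With p = 1 this is the single equation gamma(0) phi_1 = gamma(1):
  phi_hat_1 = gamma(1) / gamma(0) = -2.9145 / 4.7778 = -0.6100.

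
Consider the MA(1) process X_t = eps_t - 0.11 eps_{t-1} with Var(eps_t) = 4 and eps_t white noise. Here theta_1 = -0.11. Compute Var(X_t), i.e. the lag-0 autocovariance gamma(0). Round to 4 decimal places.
\gamma(0) = 4.0484

For an MA(q) process X_t = eps_t + sum_i theta_i eps_{t-i} with
Var(eps_t) = sigma^2, the variance is
  gamma(0) = sigma^2 * (1 + sum_i theta_i^2).
  sum_i theta_i^2 = (-0.11)^2 = 0.0121.
  gamma(0) = 4 * (1 + 0.0121) = 4 * 1.0121 = 4.0484.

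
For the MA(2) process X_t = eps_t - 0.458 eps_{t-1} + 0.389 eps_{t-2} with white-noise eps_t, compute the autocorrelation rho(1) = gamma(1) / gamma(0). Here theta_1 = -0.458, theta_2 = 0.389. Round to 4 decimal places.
\rho(1) = -0.4674

For an MA(q) process with theta_0 = 1, the autocovariance is
  gamma(k) = sigma^2 * sum_{i=0..q-k} theta_i * theta_{i+k},
and rho(k) = gamma(k) / gamma(0). Sigma^2 cancels.
  numerator   = (1)*(-0.458) + (-0.458)*(0.389) = -0.636162.
  denominator = (1)^2 + (-0.458)^2 + (0.389)^2 = 1.361085.
  rho(1) = -0.636162 / 1.361085 = -0.4674.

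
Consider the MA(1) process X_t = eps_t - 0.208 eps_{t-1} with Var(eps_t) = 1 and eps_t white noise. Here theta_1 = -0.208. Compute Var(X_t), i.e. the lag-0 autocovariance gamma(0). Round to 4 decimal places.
\gamma(0) = 1.0433

For an MA(q) process X_t = eps_t + sum_i theta_i eps_{t-i} with
Var(eps_t) = sigma^2, the variance is
  gamma(0) = sigma^2 * (1 + sum_i theta_i^2).
  sum_i theta_i^2 = (-0.208)^2 = 0.043264.
  gamma(0) = 1 * (1 + 0.043264) = 1 * 1.043264 = 1.043264, which rounds to 1.0433.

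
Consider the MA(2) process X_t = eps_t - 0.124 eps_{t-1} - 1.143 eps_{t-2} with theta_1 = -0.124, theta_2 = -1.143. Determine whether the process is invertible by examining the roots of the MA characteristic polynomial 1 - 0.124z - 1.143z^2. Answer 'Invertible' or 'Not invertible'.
\text{Not invertible}

The MA(q) characteristic polynomial is P(z) = 1 - 0.124z - 1.143z^2.
Invertibility requires all roots to lie outside the unit circle, i.e. |z| > 1 for every root.
Set 1 + (-0.124) z + (-1.143) z^2 = 0, i.e. a z^2 + b z + c = 0 with a = -1.143, b = -0.124, c = 1.
Discriminant D = b^2 - 4ac = (-0.124)^2 - 4*(-1.143)*1 = 0.015376 - (-4.572) = 4.587376.
D >= 0, so the roots are real: z = (-b +/- sqrt(D)) / (2a) = (0.124 +/- 2.141816) / (-2.286).
  z_1 = (0.124 + 2.141816) / (-2.286) = -0.9912,   |z_1| = 0.9912.
  z_2 = (0.124 - 2.141816) / (-2.286) = 0.8827,   |z_2| = 0.8827.
Moduli of all roots: 0.9912, 0.8827.
All moduli strictly greater than 1? No.
Verdict: Not invertible.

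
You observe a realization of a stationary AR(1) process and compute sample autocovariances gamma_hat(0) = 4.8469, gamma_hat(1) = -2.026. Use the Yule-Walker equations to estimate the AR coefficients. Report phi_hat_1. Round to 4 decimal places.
\hat\phi_{1} = -0.4180

The Yule-Walker equations for an AR(p) process read, in matrix form,
  Gamma_p phi = r_p,   with   (Gamma_p)_{ij} = gamma(|i - j|),
                       (r_p)_i = gamma(i),   i,j = 1..p.
Substitute the sample gammas (Toeplitz matrix and right-hand side of size 1):
  Gamma_p = [[4.8469]]
  r_p     = [-2.026]
With p = 1 this is the single equation gamma(0) phi_1 = gamma(1):
  phi_hat_1 = gamma(1) / gamma(0) = -2.026 / 4.8469 = -0.4180.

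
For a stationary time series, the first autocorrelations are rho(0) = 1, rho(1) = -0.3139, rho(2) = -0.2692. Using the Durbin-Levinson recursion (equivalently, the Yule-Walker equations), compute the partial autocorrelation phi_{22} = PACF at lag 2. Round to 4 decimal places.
\phi_{22} = -0.4079

The PACF at lag k is phi_{kk}, the last component of the solution
to the Yule-Walker system G_k phi = r_k where
  (G_k)_{ij} = rho(|i - j|), (r_k)_i = rho(i), i,j = 1..k.
Equivalently, Durbin-Levinson gives phi_{kk} iteratively:
  phi_{11} = rho(1)
  phi_{kk} = [rho(k) - sum_{j=1..k-1} phi_{k-1,j} rho(k-j)]
            / [1 - sum_{j=1..k-1} phi_{k-1,j} rho(j)],
  phi_{k,j} = phi_{k-1,j} - phi_{kk} phi_{k-1,k-j},  j = 1..k-1.
Step k = 1:
  phi_11 = rho(1) = -0.3139.
Step k = 2:
  phi_22 = [rho(2) - phi_11 rho(1)] / [1 - phi_11 rho(1)] = [-0.2692 - (-0.3139)(-0.3139)] / [1 - (-0.3139)(-0.3139)]
         = -0.36773321 / 0.90146679 = -0.4079.
Therefore phi_{22} = -0.4079.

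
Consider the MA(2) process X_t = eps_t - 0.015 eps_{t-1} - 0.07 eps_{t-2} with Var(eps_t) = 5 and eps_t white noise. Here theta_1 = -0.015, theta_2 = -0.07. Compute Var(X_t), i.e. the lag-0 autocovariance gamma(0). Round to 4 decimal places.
\gamma(0) = 5.0256

For an MA(q) process X_t = eps_t + sum_i theta_i eps_{t-i} with
Var(eps_t) = sigma^2, the variance is
  gamma(0) = sigma^2 * (1 + sum_i theta_i^2).
  sum_i theta_i^2 = (-0.015)^2 + (-0.07)^2 = 0.000225 + 0.0049 = 0.005125.
  gamma(0) = 5 * (1 + 0.005125) = 5 * 1.005125 = 5.025625, which rounds to 5.0256.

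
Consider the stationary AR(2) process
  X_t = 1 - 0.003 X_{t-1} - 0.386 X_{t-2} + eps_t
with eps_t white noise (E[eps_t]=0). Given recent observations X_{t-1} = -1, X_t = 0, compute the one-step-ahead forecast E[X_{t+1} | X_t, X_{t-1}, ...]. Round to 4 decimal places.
E[X_{t+1} \mid \mathcal F_t] = 1.3860

For an AR(p) model X_t = c + sum_i phi_i X_{t-i} + eps_t, the
one-step-ahead conditional mean is
  E[X_{t+1} | X_t, ...] = c + sum_i phi_i X_{t+1-i}.
Substitute known values:
  E[X_{t+1} | ...] = 1 + (-0.003) * (0) + (-0.386) * (-1)
                   = 1.3860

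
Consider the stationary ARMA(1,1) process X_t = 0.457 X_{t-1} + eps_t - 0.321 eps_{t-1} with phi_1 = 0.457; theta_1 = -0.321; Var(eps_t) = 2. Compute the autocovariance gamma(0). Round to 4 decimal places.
\gamma(0) = 2.0468

Multiply the model equation by X_{t-k} and take expectations. With theta_0 = psi_0 = 1 and psi_j the MA(infinity) weights, this gives
  gamma(k) - sum_i phi_i gamma(k-i) = c_k,
  c_k = sigma^2 * sum_{j=k..q} theta_j psi_{j-k}   (c_k = 0 for k > q),
using gamma(-m) = gamma(m).
psi-weights needed (psi_j = theta_j + sum_i phi_i psi_{j-i}):
  psi_1 = theta_1 + phi_1 = -0.321 + (0.457) = 0.136
Right-hand sides:
  c_0 = sigma^2 (1 + theta_1 psi_1) = 2 * (1 + (-0.321)(0.136)) = 2 * 0.956344 = 1.912688
  c_1 = sigma^2 theta_1 = 2 * (-0.321) = -0.642
  c_2 = 0
Equations for k = 0 and k = 1 (AR order 1):
  gamma(0) = phi_1 gamma(1) + c_0
  gamma(1) = phi_1 gamma(0) + c_1
Substituting the second into the first: gamma(0) (1 - phi_1^2) = c_0 + phi_1 c_1, so
  gamma(0) = (c_0 + phi_1 c_1) / (1 - phi_1^2) = (1.912688 + (0.457)(-0.642)) / (1 - (0.457)^2) = 1.619294 / 0.791151 = 2.046757.
Therefore gamma(0) = 2.0468 (to 4 decimal places).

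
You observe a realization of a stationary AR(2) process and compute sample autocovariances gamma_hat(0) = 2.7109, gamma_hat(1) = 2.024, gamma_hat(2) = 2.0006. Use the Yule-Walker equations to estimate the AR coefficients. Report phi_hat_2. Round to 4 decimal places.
\hat\phi_{2} = 0.4080

The Yule-Walker equations for an AR(p) process read, in matrix form,
  Gamma_p phi = r_p,   with   (Gamma_p)_{ij} = gamma(|i - j|),
                       (r_p)_i = gamma(i),   i,j = 1..p.
Substitute the sample gammas (Toeplitz matrix and right-hand side of size 2):
  Gamma_p = [[2.7109, 2.024], [2.024, 2.7109]]
  r_p     = [2.024, 2.0006]
Written out:
  2.7109 phi_1 + 2.024 phi_2 = 2.024
  2.024 phi_1 + 2.7109 phi_2 = 2.0006
Solve by Cramer's rule:
  det = gamma(0)^2 - gamma(1)^2 = (2.7109)^2 - (2.024)^2 = 7.34897881 - 4.096576 = 3.25240281
  phi_hat_1 = [gamma(1) gamma(0) - gamma(1) gamma(2)] / det = [(2.024)(2.7109) - (2.024)(2.0006)] / 3.25240281 = 1.4376472 / 3.25240281 = 0.442
  phi_hat_2 = [gamma(0) gamma(2) - gamma(1)^2] / det = [(2.7109)(2.0006) - (2.024)^2] / 3.25240281 = 1.32685054 / 3.25240281 = 0.408
So phi_hat = [0.4420, 0.4080].
Therefore phi_hat_2 = 0.4080.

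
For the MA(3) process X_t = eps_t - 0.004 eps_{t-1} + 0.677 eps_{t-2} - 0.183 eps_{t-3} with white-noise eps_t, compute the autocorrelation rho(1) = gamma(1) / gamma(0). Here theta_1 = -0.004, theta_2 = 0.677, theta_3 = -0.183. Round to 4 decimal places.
\rho(1) = -0.0875

For an MA(q) process with theta_0 = 1, the autocovariance is
  gamma(k) = sigma^2 * sum_{i=0..q-k} theta_i * theta_{i+k},
and rho(k) = gamma(k) / gamma(0). Sigma^2 cancels.
  numerator   = (1)*(-0.004) + (-0.004)*(0.677) + (0.677)*(-0.183) = -0.130599.
  denominator = (1)^2 + (-0.004)^2 + (0.677)^2 + (-0.183)^2 = 1.491834.
  rho(1) = -0.130599 / 1.491834 = -0.0875.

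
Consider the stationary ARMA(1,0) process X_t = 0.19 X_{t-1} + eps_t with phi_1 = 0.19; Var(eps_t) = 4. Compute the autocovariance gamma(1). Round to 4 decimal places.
\gamma(1) = 0.7885

Multiply the model equation by X_{t-k} and take expectations. With theta_0 = psi_0 = 1 and psi_j the MA(infinity) weights, this gives
  gamma(k) - sum_i phi_i gamma(k-i) = c_k,
  c_k = sigma^2 * sum_{j=k..q} theta_j psi_{j-k}   (c_k = 0 for k > q),
using gamma(-m) = gamma(m).
Pure AR (q = 0): c_0 = sigma^2 = 4, c_k = 0 for k >= 1.
Equations for k = 0 and k = 1 (AR order 1):
  gamma(0) = phi_1 gamma(1) + c_0
  gamma(1) = phi_1 gamma(0) + c_1
Substituting the second into the first: gamma(0) (1 - phi_1^2) = c_0 + phi_1 c_1, so
  gamma(0) = c_0 / (1 - phi_1^2) = 4 / (1 - (0.19)^2) = 4 / 0.9639 = 4.149808.
  gamma(1) = phi_1 gamma(0) = (0.19)(4.149808) = 0.788464.
Therefore gamma(1) = 0.7885 (to 4 decimal places).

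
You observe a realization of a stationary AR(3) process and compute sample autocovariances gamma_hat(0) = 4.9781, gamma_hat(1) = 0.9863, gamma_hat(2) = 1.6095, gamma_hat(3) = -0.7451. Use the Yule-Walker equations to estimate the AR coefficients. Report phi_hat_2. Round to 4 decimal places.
\hat\phi_{2} = 0.3360

The Yule-Walker equations for an AR(p) process read, in matrix form,
  Gamma_p phi = r_p,   with   (Gamma_p)_{ij} = gamma(|i - j|),
                       (r_p)_i = gamma(i),   i,j = 1..p.
Substitute the sample gammas (Toeplitz matrix and right-hand side of size 3):
  Gamma_p = [[4.9781, 0.9863, 1.6095], [0.9863, 4.9781, 0.9863], [1.6095, 0.9863, 4.9781]]
  r_p     = [0.9863, 1.6095, -0.7451]
Written out (R1..R3):
  (R1) 4.9781 phi_1 + 0.9863 phi_2 + 1.6095 phi_3 = 0.9863
  (R2) 0.9863 phi_1 + 4.9781 phi_2 + 0.9863 phi_3 = 1.6095
  (R3) 1.6095 phi_1 + 0.9863 phi_2 + 4.9781 phi_3 = -0.7451
Gaussian elimination:
  R2 <- R2 - (0.9863/4.9781) R1 = R2 - (0.198128) R1:  4.782687 phi_2 + 0.667413 phi_3 = 1.414087
  R3 <- R3 - (1.6095/4.9781) R1 = R3 - (0.323316) R1:  0.667413 phi_2 + 4.457723 phi_3 = -1.063987
  R3 <- R3 - (0.667413/4.782687) R2 = R3 - (0.139548) R2:  4.364587 phi_3 = -1.261319
Back-substitution:
  phi_hat_3 = -1.261319 / 4.364587 = -0.288989
  phi_hat_2 = (1.414087 - (0.667413)(-0.288989)) / 4.782687 = 0.335996
  phi_hat_1 = (0.9863 - (0.9863)(0.335996) - (1.6095)(-0.288989)) / 4.9781 = 0.224993
So phi_hat = [0.2250, 0.3360, -0.2890].
Therefore phi_hat_2 = 0.3360.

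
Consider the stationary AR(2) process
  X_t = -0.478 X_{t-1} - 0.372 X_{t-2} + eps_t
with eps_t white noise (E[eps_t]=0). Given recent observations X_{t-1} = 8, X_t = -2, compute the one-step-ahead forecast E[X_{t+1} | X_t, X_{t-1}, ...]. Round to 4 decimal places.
E[X_{t+1} \mid \mathcal F_t] = -2.0200

For an AR(p) model X_t = c + sum_i phi_i X_{t-i} + eps_t, the
one-step-ahead conditional mean is
  E[X_{t+1} | X_t, ...] = c + sum_i phi_i X_{t+1-i}.
Substitute known values:
  E[X_{t+1} | ...] = (-0.478) * (-2) + (-0.372) * (8)
                   = -2.0200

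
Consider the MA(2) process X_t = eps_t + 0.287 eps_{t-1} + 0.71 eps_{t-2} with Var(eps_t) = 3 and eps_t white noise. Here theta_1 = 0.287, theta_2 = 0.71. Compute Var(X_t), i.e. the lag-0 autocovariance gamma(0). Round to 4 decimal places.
\gamma(0) = 4.7594

For an MA(q) process X_t = eps_t + sum_i theta_i eps_{t-i} with
Var(eps_t) = sigma^2, the variance is
  gamma(0) = sigma^2 * (1 + sum_i theta_i^2).
  sum_i theta_i^2 = (0.287)^2 + (0.71)^2 = 0.082369 + 0.5041 = 0.586469.
  gamma(0) = 3 * (1 + 0.586469) = 3 * 1.586469 = 4.759407, which rounds to 4.7594.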